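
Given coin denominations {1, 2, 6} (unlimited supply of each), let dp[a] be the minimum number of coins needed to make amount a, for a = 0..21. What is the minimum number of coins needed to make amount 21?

 a  0  1  2  3  4  5  6  7  8  9 10 11 12 13 14 15 16 17 18 19 20 21
dp  0  1  1  2  2  3  1  2  2  3  3  4  2  3  3  4  4  5  3  4  4  5

5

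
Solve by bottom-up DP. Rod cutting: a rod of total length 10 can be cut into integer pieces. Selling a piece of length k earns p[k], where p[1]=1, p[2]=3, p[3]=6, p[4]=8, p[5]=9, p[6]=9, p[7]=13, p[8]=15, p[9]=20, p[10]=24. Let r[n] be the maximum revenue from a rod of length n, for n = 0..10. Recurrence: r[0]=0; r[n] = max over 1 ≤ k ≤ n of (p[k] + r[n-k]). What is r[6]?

   n    0    1    2    3    4    5    6    7    8    9   10
r[n]    0    1    3    6    8    9   12   14   16   20   24

12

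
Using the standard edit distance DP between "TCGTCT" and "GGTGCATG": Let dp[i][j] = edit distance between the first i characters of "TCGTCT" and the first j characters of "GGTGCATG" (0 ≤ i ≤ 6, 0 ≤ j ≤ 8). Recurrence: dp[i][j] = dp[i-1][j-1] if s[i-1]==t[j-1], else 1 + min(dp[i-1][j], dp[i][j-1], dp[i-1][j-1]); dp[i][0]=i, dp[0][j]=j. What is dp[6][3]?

   ''  G  G  T  G  C  A  T  G
''  0  1  2  3  4  5  6  7  8
 T  1  1  2  2  3  4  5  6  7
 C  2  2  2  3  3  3  4  5  6
 G  3  2  2  3  3  4  4  5  5
 T  4  3  3  2  3  4  5  4  5
 C  5  4  4  3  3  3  4  5  5
 T  6  5  5  4  4  4  4  4  5

4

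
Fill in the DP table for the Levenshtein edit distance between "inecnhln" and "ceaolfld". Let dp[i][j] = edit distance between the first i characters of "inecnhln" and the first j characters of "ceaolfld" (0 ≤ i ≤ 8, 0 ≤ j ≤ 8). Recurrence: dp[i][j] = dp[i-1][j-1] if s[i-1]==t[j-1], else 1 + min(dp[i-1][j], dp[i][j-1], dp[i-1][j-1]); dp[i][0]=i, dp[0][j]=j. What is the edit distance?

   ''  c  e  a  o  l  f  l  d
''  0  1  2  3  4  5  6  7  8
 i  1  1  2  3  4  5  6  7  8
 n  2  2  2  3  4  5  6  7  8
 e  3  3  2  3  4  5  6  7  8
 c  4  3  3  3  4  5  6  7  8
 n  5  4  4  4  4  5  6  7  8
 h  6  5  5  5  5  5  6  7  8
 l  7  6  6  6  6  5  6  6  7
 n  8  7  7  7  7  6  6  7  7

7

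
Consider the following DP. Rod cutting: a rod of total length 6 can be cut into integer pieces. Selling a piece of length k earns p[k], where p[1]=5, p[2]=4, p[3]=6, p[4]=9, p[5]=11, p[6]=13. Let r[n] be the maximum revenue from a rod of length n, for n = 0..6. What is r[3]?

15

   n    0    1    2    3    4    5    6
r[n]    0    5   10   15   20   25   30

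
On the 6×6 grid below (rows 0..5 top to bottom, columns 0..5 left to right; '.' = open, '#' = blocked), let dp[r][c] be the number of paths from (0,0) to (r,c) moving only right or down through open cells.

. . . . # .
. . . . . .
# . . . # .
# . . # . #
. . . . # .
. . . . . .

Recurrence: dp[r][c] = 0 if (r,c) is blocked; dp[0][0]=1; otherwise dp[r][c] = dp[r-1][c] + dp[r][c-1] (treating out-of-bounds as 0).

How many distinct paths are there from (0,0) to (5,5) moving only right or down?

r\c   0   1   2   3   4   5
  0   1   1   1   1   0   0
  1   1   2   3   4   4   4
  2   0   2   5   9   0   4
  3   0   2   7   0   0   0
  4   0   2   9   9   0   0
  5   0   2  11  20  20  20

20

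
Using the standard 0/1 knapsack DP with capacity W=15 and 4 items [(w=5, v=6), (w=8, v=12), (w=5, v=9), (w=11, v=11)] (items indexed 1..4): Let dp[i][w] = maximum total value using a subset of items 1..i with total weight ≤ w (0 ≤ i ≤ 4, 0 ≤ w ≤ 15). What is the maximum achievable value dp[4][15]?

21

i\w   0   1   2   3   4   5   6   7   8   9  10  11  12  13  14  15
  0   0   0   0   0   0   0   0   0   0   0   0   0   0   0   0   0
  1   0   0   0   0   0   6   6   6   6   6   6   6   6   6   6   6
  2   0   0   0   0   0   6   6   6  12  12  12  12  12  18  18  18
  3   0   0   0   0   0   9   9   9  12  12  15  15  15  21  21  21
  4   0   0   0   0   0   9   9   9  12  12  15  15  15  21  21  21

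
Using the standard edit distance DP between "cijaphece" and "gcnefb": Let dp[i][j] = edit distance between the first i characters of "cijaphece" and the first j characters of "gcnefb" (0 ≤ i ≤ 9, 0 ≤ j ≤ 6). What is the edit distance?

   ''  g  c  n  e  f  b
''  0  1  2  3  4  5  6
 c  1  1  1  2  3  4  5
 i  2  2  2  2  3  4  5
 j  3  3  3  3  3  4  5
 a  4  4  4  4  4  4  5
 p  5  5  5  5  5  5  5
 h  6  6  6  6  6  6  6
 e  7  7  7  7  6  7  7
 c  8  8  7  8  7  7  8
 e  9  9  8  8  8  8  8

8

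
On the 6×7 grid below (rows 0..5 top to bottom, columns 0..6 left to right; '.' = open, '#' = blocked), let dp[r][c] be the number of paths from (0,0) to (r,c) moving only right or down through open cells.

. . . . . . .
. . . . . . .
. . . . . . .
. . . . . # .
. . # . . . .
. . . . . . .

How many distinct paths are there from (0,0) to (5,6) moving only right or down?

r\c   0   1   2   3   4   5   6
  0   1   1   1   1   1   1   1
  1   1   2   3   4   5   6   7
  2   1   3   6  10  15  21  28
  3   1   4  10  20  35   0  28
  4   1   5   0  20  55  55  83
  5   1   6   6  26  81 136 219

219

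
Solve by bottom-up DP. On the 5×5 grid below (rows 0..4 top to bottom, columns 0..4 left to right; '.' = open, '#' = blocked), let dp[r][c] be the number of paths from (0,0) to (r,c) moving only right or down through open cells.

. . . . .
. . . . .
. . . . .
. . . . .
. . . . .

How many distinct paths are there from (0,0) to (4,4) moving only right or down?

70

r\c   0   1   2   3   4
  0   1   1   1   1   1
  1   1   2   3   4   5
  2   1   3   6  10  15
  3   1   4  10  20  35
  4   1   5  15  35  70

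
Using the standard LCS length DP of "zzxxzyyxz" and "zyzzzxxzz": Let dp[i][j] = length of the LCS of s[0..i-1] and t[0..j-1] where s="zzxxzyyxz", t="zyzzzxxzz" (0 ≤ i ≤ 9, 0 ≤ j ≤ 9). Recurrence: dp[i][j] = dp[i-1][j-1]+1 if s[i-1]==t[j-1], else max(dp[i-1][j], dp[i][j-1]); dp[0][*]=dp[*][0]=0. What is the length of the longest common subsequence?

6

   ''  z  y  z  z  z  x  x  z  z
''  0  0  0  0  0  0  0  0  0  0
 z  0  1  1  1  1  1  1  1  1  1
 z  0  1  1  2  2  2  2  2  2  2
 x  0  1  1  2  2  2  3  3  3  3
 x  0  1  1  2  2  2  3  4  4  4
 z  0  1  1  2  3  3  3  4  5  5
 y  0  1  2  2  3  3  3  4  5  5
 y  0  1  2  2  3  3  3  4  5  5
 x  0  1  2  2  3  3  4  4  5  5
 z  0  1  2  3  3  4  4  4  5  6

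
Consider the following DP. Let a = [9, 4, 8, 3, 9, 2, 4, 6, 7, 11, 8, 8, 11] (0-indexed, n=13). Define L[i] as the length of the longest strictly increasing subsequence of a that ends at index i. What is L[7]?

3

   i    0    1    2    3    4    5    6    7    8    9   10   11   12
a[i]    9    4    8    3    9    2    4    6    7   11    8    8   11
L[i]    1    1    2    1    3    1    2    3    4    5    5    5    6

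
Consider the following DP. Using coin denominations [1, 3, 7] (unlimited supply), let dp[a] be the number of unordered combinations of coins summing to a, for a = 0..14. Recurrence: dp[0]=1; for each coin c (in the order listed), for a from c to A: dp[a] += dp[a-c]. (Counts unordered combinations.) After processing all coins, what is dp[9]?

5

after  coin     0     1     2     3     4     5     6     7     8     9    10    11    12    13    14
          1     1     1     1     1     1     1     1     1     1     1     1     1     1     1     1
          3     1     1     1     2     2     2     3     3     3     4     4     4     5     5     5
          7     1     1     1     2     2     2     3     4     4     5     6     6     7     8     9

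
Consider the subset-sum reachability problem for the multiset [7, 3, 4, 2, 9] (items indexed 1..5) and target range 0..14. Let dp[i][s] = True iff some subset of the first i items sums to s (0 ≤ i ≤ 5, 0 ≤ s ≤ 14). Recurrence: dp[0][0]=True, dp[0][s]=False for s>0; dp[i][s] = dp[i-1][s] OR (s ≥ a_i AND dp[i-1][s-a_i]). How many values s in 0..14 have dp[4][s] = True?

i\s   0   1   2   3   4   5   6   7   8   9  10  11  12  13  14
  0   T   F   F   F   F   F   F   F   F   F   F   F   F   F   F
  1   T   F   F   F   F   F   F   T   F   F   F   F   F   F   F
  2   T   F   F   T   F   F   F   T   F   F   T   F   F   F   F
  3   T   F   F   T   T   F   F   T   F   F   T   T   F   F   T
  4   T   F   T   T   T   T   T   T   F   T   T   T   T   T   T
  5   T   F   T   T   T   T   T   T   F   T   T   T   T   T   T

13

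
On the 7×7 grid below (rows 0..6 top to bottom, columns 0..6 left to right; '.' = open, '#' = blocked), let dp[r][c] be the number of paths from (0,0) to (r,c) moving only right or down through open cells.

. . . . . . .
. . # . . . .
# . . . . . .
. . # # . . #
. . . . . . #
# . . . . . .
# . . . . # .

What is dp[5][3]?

6

r\c   0   1   2   3   4   5   6
  0   1   1   1   1   1   1   1
  1   1   2   0   1   2   3   4
  2   0   2   2   3   5   8  12
  3   0   2   0   0   5  13   0
  4   0   2   2   2   7  20   0
  5   0   2   4   6  13  33  33
  6   0   2   6  12  25   0  33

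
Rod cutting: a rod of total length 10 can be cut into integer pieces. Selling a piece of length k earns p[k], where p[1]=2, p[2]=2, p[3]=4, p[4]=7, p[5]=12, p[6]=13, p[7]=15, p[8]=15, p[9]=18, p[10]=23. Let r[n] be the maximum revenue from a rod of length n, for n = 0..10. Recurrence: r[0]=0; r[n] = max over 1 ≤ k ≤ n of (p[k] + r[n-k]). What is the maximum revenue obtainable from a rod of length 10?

24

   n    0    1    2    3    4    5    6    7    8    9   10
r[n]    0    2    4    6    8   12   14   16   18   20   24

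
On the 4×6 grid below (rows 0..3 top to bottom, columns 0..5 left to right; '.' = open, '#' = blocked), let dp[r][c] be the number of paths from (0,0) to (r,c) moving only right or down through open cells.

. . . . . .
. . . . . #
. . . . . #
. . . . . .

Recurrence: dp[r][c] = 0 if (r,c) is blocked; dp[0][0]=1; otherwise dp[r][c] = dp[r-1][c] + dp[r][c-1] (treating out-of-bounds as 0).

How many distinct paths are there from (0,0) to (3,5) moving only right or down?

35

r\c   0   1   2   3   4   5
  0   1   1   1   1   1   1
  1   1   2   3   4   5   0
  2   1   3   6  10  15   0
  3   1   4  10  20  35  35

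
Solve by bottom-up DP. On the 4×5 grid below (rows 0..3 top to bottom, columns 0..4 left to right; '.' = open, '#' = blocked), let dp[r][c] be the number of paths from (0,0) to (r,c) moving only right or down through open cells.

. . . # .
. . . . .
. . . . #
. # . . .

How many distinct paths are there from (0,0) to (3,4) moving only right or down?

r\c   0   1   2   3   4
  0   1   1   1   0   0
  1   1   2   3   3   3
  2   1   3   6   9   0
  3   1   0   6  15  15

15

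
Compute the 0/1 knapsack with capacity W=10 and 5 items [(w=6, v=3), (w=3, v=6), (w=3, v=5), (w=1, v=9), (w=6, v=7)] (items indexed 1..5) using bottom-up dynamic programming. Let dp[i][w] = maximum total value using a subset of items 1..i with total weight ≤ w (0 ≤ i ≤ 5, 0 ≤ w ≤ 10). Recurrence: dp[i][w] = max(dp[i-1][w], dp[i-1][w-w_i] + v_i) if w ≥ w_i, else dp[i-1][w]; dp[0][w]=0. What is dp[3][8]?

11

i\w   0   1   2   3   4   5   6   7   8   9  10
  0   0   0   0   0   0   0   0   0   0   0   0
  1   0   0   0   0   0   0   3   3   3   3   3
  2   0   0   0   6   6   6   6   6   6   9   9
  3   0   0   0   6   6   6  11  11  11  11  11
  4   0   9   9   9  15  15  15  20  20  20  20
  5   0   9   9   9  15  15  15  20  20  20  22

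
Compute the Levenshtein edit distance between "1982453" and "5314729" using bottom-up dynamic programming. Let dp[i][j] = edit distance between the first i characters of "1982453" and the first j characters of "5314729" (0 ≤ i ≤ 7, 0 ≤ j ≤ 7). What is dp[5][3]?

5

   ''  5  3  1  4  7  2  9
''  0  1  2  3  4  5  6  7
 1  1  1  2  2  3  4  5  6
 9  2  2  2  3  3  4  5  5
 8  3  3  3  3  4  4  5  6
 2  4  4  4  4  4  5  4  5
 4  5  5  5  5  4  5  5  5
 5  6  5  6  6  5  5  6  6
 3  7  6  5  6  6  6  6  7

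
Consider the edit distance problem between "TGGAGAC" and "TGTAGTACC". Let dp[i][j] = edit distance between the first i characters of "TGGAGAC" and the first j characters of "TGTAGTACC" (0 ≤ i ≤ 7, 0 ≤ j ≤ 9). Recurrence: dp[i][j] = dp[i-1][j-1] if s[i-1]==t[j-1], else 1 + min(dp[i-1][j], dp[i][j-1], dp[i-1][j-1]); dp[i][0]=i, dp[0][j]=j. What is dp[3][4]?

   ''  T  G  T  A  G  T  A  C  C
''  0  1  2  3  4  5  6  7  8  9
 T  1  0  1  2  3  4  5  6  7  8
 G  2  1  0  1  2  3  4  5  6  7
 G  3  2  1  1  2  2  3  4  5  6
 A  4  3  2  2  1  2  3  3  4  5
 G  5  4  3  3  2  1  2  3  4  5
 A  6  5  4  4  3  2  2  2  3  4
 C  7  6  5  5  4  3  3  3  2  3

2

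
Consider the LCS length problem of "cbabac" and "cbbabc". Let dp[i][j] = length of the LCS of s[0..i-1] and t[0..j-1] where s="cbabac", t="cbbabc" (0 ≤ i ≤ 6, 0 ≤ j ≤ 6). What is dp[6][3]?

   ''  c  b  b  a  b  c
''  0  0  0  0  0  0  0
 c  0  1  1  1  1  1  1
 b  0  1  2  2  2  2  2
 a  0  1  2  2  3  3  3
 b  0  1  2  3  3  4  4
 a  0  1  2  3  4  4  4
 c  0  1  2  3  4  4  5

3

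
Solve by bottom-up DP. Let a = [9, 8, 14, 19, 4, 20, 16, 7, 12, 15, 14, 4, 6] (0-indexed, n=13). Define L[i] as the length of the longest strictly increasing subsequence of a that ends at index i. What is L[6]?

   i    0    1    2    3    4    5    6    7    8    9   10   11   12
a[i]    9    8   14   19    4   20   16    7   12   15   14    4    6
L[i]    1    1    2    3    1    4    3    2    3    4    4    1    2

3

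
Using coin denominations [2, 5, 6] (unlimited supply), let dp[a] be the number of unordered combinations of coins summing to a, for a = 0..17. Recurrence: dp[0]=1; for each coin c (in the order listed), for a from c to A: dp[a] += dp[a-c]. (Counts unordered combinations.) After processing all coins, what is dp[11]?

2

after  coin     0     1     2     3     4     5     6     7     8     9    10    11    12    13    14    15    16    17
          2     1     0     1     0     1     0     1     0     1     0     1     0     1     0     1     0     1     0
          5     1     0     1     0     1     1     1     1     1     1     2     1     2     1     2     2     2     2
          6     1     0     1     0     1     1     2     1     2     1     3     2     4     2     4     3     5     4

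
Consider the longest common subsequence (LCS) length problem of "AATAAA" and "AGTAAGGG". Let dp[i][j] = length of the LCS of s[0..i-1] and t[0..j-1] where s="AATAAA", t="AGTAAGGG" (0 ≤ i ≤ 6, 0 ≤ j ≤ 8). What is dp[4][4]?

   ''  A  G  T  A  A  G  G  G
''  0  0  0  0  0  0  0  0  0
 A  0  1  1  1  1  1  1  1  1
 A  0  1  1  1  2  2  2  2  2
 T  0  1  1  2  2  2  2  2  2
 A  0  1  1  2  3  3  3  3  3
 A  0  1  1  2  3  4  4  4  4
 A  0  1  1  2  3  4  4  4  4

3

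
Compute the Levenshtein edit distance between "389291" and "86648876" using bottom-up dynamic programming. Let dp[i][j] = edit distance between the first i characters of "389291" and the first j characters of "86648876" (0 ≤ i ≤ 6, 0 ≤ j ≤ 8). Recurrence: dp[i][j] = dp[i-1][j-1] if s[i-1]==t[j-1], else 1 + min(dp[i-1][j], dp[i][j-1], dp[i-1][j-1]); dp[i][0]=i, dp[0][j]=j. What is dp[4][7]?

   ''  8  6  6  4  8  8  7  6
''  0  1  2  3  4  5  6  7  8
 3  1  1  2  3  4  5  6  7  8
 8  2  1  2  3  4  4  5  6  7
 9  3  2  2  3  4  5  5  6  7
 2  4  3  3  3  4  5  6  6  7
 9  5  4  4  4  4  5  6  7  7
 1  6  5  5  5  5  5  6  7  8

6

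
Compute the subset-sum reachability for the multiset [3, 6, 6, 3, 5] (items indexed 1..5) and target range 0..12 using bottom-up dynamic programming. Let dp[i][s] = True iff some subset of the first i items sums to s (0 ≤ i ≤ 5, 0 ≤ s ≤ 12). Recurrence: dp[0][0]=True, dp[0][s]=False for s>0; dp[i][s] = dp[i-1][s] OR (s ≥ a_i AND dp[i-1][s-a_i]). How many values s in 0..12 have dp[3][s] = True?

i\s   0   1   2   3   4   5   6   7   8   9  10  11  12
  0   T   F   F   F   F   F   F   F   F   F   F   F   F
  1   T   F   F   T   F   F   F   F   F   F   F   F   F
  2   T   F   F   T   F   F   T   F   F   T   F   F   F
  3   T   F   F   T   F   F   T   F   F   T   F   F   T
  4   T   F   F   T   F   F   T   F   F   T   F   F   T
  5   T   F   F   T   F   T   T   F   T   T   F   T   T

5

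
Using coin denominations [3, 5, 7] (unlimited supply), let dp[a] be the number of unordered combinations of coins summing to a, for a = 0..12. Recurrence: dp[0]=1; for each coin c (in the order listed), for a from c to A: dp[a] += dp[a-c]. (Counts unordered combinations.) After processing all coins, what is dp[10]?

after  coin     0     1     2     3     4     5     6     7     8     9    10    11    12
          3     1     0     0     1     0     0     1     0     0     1     0     0     1
          5     1     0     0     1     0     1     1     0     1     1     1     1     1
          7     1     0     0     1     0     1     1     1     1     1     2     1     2

2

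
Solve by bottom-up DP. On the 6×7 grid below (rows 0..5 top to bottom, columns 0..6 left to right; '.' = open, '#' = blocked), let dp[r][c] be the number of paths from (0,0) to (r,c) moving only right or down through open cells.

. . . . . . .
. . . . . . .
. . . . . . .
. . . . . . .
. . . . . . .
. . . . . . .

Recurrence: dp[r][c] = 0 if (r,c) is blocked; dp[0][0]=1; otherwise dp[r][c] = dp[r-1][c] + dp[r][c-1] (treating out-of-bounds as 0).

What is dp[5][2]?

r\c   0   1   2   3   4   5   6
  0   1   1   1   1   1   1   1
  1   1   2   3   4   5   6   7
  2   1   3   6  10  15  21  28
  3   1   4  10  20  35  56  84
  4   1   5  15  35  70 126 210
  5   1   6  21  56 126 252 462

21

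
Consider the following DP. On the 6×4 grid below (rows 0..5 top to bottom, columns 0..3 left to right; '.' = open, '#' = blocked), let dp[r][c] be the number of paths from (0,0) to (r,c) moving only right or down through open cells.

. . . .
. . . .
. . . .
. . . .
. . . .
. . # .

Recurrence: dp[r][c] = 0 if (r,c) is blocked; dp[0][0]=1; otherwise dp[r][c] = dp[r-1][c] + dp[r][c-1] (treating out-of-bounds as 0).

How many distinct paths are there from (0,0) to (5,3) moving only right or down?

r\c   0   1   2   3
  0   1   1   1   1
  1   1   2   3   4
  2   1   3   6  10
  3   1   4  10  20
  4   1   5  15  35
  5   1   6   0  35

35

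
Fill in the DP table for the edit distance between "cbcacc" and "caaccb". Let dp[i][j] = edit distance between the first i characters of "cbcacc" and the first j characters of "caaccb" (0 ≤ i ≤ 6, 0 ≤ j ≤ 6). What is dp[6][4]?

3

   ''  c  a  a  c  c  b
''  0  1  2  3  4  5  6
 c  1  0  1  2  3  4  5
 b  2  1  1  2  3  4  4
 c  3  2  2  2  2  3  4
 a  4  3  2  2  3  3  4
 c  5  4  3  3  2  3  4
 c  6  5  4  4  3  2  3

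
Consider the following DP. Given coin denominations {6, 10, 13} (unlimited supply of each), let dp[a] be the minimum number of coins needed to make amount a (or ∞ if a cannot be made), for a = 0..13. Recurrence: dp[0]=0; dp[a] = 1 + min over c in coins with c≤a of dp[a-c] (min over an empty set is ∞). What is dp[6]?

 a  0  1  2  3  4  5  6  7  8  9 10 11 12 13
dp  0  -  -  -  -  -  1  -  -  -  1  -  2  1
(- denotes ∞ / unreachable)

1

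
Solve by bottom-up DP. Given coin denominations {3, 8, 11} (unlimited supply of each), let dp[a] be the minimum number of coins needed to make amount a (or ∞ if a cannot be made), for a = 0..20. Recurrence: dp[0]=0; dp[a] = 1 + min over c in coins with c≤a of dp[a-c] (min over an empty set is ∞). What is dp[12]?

4

 a  0  1  2  3  4  5  6  7  8  9 10 11 12 13 14 15 16 17 18 19 20
dp  0  -  -  1  -  -  2  -  1  3  -  1  4  -  2  5  2  3  6  2  4
(- denotes ∞ / unreachable)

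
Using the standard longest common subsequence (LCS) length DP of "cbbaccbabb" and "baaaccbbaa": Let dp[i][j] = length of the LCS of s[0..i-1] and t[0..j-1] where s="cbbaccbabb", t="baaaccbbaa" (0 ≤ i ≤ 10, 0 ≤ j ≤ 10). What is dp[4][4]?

   ''  b  a  a  a  c  c  b  b  a  a
''  0  0  0  0  0  0  0  0  0  0  0
 c  0  0  0  0  0  1  1  1  1  1  1
 b  0  1  1  1  1  1  1  2  2  2  2
 b  0  1  1  1  1  1  1  2  3  3  3
 a  0  1  2  2  2  2  2  2  3  4  4
 c  0  1  2  2  2  3  3  3  3  4  4
 c  0  1  2  2  2  3  4  4  4  4  4
 b  0  1  2  2  2  3  4  5  5  5  5
 a  0  1  2  3  3  3  4  5  5  6  6
 b  0  1  2  3  3  3  4  5  6  6  6
 b  0  1  2  3  3  3  4  5  6  6  6

2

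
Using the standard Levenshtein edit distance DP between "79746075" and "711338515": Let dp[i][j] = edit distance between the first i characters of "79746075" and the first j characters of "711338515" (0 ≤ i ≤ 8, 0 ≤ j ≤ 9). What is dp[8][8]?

7

   ''  7  1  1  3  3  8  5  1  5
''  0  1  2  3  4  5  6  7  8  9
 7  1  0  1  2  3  4  5  6  7  8
 9  2  1  1  2  3  4  5  6  7  8
 7  3  2  2  2  3  4  5  6  7  8
 4  4  3  3  3  3  4  5  6  7  8
 6  5  4  4  4  4  4  5  6  7  8
 0  6  5  5  5  5  5  5  6  7  8
 7  7  6  6  6  6  6  6  6  7  8
 5  8  7  7  7  7  7  7  6  7  7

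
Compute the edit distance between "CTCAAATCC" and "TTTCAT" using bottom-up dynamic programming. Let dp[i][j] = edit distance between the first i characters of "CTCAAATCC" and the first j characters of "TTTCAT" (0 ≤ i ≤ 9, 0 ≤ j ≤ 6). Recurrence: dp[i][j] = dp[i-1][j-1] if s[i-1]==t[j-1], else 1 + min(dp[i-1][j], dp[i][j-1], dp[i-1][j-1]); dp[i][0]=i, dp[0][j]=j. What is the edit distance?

   ''  T  T  T  C  A  T
''  0  1  2  3  4  5  6
 C  1  1  2  3  3  4  5
 T  2  1  1  2  3  4  4
 C  3  2  2  2  2  3  4
 A  4  3  3  3  3  2  3
 A  5  4  4  4  4  3  3
 A  6  5  5  5  5  4  4
 T  7  6  5  5  6  5  4
 C  8  7  6  6  5  6  5
 C  9  8  7  7  6  6  6

6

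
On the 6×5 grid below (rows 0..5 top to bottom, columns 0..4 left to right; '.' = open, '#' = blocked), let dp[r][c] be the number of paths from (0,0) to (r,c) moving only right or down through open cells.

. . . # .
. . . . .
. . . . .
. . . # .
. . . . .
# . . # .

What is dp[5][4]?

r\c   0   1   2   3   4
  0   1   1   1   0   0
  1   1   2   3   3   3
  2   1   3   6   9  12
  3   1   4  10   0  12
  4   1   5  15  15  27
  5   0   5  20   0  27

27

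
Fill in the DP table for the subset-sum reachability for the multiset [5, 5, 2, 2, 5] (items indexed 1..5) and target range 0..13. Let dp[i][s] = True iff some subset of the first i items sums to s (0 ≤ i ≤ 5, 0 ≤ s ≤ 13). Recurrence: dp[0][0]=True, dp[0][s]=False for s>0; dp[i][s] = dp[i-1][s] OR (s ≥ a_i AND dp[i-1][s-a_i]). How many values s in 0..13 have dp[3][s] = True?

i\s   0   1   2   3   4   5   6   7   8   9  10  11  12  13
  0   T   F   F   F   F   F   F   F   F   F   F   F   F   F
  1   T   F   F   F   F   T   F   F   F   F   F   F   F   F
  2   T   F   F   F   F   T   F   F   F   F   T   F   F   F
  3   T   F   T   F   F   T   F   T   F   F   T   F   T   F
  4   T   F   T   F   T   T   F   T   F   T   T   F   T   F
  5   T   F   T   F   T   T   F   T   F   T   T   F   T   F

6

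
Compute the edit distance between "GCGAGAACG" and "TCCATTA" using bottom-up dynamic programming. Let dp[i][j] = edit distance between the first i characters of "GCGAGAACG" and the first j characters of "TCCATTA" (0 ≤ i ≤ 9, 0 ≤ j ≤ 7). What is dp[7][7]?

   ''  T  C  C  A  T  T  A
''  0  1  2  3  4  5  6  7
 G  1  1  2  3  4  5  6  7
 C  2  2  1  2  3  4  5  6
 G  3  3  2  2  3  4  5  6
 A  4  4  3  3  2  3  4  5
 G  5  5  4  4  3  3  4  5
 A  6  6  5  5  4  4  4  4
 A  7  7  6  6  5  5  5  4
 C  8  8  7  6  6  6  6  5
 G  9  9  8  7  7  7  7  6

4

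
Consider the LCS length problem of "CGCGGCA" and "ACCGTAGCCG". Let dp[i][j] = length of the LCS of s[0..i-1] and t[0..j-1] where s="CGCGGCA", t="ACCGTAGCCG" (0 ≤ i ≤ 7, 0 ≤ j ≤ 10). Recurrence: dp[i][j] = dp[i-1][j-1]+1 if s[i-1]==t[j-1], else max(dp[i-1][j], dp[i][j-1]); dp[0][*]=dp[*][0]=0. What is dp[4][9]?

3

   ''  A  C  C  G  T  A  G  C  C  G
''  0  0  0  0  0  0  0  0  0  0  0
 C  0  0  1  1  1  1  1  1  1  1  1
 G  0  0  1  1  2  2  2  2  2  2  2
 C  0  0  1  2  2  2  2  2  3  3  3
 G  0  0  1  2  3  3  3  3  3  3  4
 G  0  0  1  2  3  3  3  4  4  4  4
 C  0  0  1  2  3  3  3  4  5  5  5
 A  0  1  1  2  3  3  4  4  5  5  5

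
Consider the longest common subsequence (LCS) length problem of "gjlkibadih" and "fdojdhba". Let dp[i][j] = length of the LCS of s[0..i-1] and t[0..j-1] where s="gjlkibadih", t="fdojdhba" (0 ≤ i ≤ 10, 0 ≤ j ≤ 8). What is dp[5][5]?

   ''  f  d  o  j  d  h  b  a
''  0  0  0  0  0  0  0  0  0
 g  0  0  0  0  0  0  0  0  0
 j  0  0  0  0  1  1  1  1  1
 l  0  0  0  0  1  1  1  1  1
 k  0  0  0  0  1  1  1  1  1
 i  0  0  0  0  1  1  1  1  1
 b  0  0  0  0  1  1  1  2  2
 a  0  0  0  0  1  1  1  2  3
 d  0  0  1  1  1  2  2  2  3
 i  0  0  1  1  1  2  2  2  3
 h  0  0  1  1  1  2  3  3  3

1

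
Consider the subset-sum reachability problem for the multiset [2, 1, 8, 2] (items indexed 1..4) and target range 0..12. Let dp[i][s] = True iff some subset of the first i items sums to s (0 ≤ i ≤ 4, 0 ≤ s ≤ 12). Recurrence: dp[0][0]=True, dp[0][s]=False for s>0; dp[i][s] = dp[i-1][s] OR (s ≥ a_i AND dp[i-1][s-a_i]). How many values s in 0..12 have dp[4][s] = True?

i\s   0   1   2   3   4   5   6   7   8   9  10  11  12
  0   T   F   F   F   F   F   F   F   F   F   F   F   F
  1   T   F   T   F   F   F   F   F   F   F   F   F   F
  2   T   T   T   T   F   F   F   F   F   F   F   F   F
  3   T   T   T   T   F   F   F   F   T   T   T   T   F
  4   T   T   T   T   T   T   F   F   T   T   T   T   T

11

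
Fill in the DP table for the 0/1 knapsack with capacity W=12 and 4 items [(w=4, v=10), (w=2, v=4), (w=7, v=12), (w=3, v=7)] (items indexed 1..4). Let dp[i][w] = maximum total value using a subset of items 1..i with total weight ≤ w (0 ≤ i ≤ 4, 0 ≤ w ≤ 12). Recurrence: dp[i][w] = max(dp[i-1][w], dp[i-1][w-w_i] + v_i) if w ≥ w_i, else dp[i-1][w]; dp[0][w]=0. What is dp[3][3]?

4

i\w   0   1   2   3   4   5   6   7   8   9  10  11  12
  0   0   0   0   0   0   0   0   0   0   0   0   0   0
  1   0   0   0   0  10  10  10  10  10  10  10  10  10
  2   0   0   4   4  10  10  14  14  14  14  14  14  14
  3   0   0   4   4  10  10  14  14  14  16  16  22  22
  4   0   0   4   7  10  11  14  17  17  21  21  22  23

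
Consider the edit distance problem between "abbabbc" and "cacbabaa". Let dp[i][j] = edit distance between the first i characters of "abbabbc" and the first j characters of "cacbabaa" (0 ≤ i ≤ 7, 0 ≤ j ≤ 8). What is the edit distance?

   ''  c  a  c  b  a  b  a  a
''  0  1  2  3  4  5  6  7  8
 a  1  1  1  2  3  4  5  6  7
 b  2  2  2  2  2  3  4  5  6
 b  3  3  3  3  2  3  3  4  5
 a  4  4  3  4  3  2  3  3  4
 b  5  5  4  4  4  3  2  3  4
 b  6  6  5  5  4  4  3  3  4
 c  7  6  6  5  5  5  4  4  4

4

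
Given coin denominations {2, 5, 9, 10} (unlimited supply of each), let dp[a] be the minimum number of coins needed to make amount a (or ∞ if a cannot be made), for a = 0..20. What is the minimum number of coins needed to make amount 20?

2

 a  0  1  2  3  4  5  6  7  8  9 10 11 12 13 14 15 16 17 18 19 20
dp  0  -  1  -  2  1  3  2  4  1  1  2  2  3  2  2  3  3  2  2  2
(- denotes ∞ / unreachable)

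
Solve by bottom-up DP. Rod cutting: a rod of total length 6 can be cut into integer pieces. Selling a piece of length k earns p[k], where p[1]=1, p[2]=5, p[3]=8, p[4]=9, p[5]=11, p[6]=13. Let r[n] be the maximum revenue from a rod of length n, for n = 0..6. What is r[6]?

16

   n    0    1    2    3    4    5    6
r[n]    0    1    5    8   10   13   16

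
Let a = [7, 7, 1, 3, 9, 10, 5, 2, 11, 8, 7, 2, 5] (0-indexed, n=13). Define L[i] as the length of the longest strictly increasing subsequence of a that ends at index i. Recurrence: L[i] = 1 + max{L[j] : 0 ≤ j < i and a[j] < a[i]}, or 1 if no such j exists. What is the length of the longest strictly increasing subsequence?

5

   i    0    1    2    3    4    5    6    7    8    9   10   11   12
a[i]    7    7    1    3    9   10    5    2   11    8    7    2    5
L[i]    1    1    1    2    3    4    3    2    5    4    4    2    3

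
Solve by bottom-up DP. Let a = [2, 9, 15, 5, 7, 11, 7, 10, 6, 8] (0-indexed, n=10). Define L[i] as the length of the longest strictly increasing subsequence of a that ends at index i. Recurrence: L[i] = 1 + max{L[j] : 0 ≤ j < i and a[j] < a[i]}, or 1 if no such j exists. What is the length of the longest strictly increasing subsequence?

4

   i    0    1    2    3    4    5    6    7    8    9
a[i]    2    9   15    5    7   11    7   10    6    8
L[i]    1    2    3    2    3    4    3    4    3    4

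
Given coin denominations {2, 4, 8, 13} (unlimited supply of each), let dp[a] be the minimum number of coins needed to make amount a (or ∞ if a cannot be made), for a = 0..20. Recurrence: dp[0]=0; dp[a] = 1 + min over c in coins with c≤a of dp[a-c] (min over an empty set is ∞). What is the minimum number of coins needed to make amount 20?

 a  0  1  2  3  4  5  6  7  8  9 10 11 12 13 14 15 16 17 18 19 20
dp  0  -  1  -  1  -  2  -  1  -  2  -  2  1  3  2  2  2  3  3  3
(- denotes ∞ / unreachable)

3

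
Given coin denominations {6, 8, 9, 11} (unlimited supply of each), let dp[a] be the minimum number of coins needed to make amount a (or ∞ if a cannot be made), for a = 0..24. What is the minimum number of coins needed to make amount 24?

 a  0  1  2  3  4  5  6  7  8  9 10 11 12 13 14 15 16 17 18 19 20 21 22 23 24
dp  0  -  -  -  -  -  1  -  1  1  -  1  2  -  2  2  2  2  2  2  2  3  2  3  3
(- denotes ∞ / unreachable)

3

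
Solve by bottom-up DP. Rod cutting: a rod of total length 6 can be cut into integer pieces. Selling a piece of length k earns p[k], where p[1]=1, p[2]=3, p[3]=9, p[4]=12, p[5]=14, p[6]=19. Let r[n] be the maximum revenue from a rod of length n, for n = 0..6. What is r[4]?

12

   n    0    1    2    3    4    5    6
r[n]    0    1    3    9   12   14   19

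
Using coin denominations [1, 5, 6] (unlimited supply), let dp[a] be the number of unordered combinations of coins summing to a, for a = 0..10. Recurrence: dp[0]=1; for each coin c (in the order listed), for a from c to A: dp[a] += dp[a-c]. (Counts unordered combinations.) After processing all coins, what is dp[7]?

3

after  coin     0     1     2     3     4     5     6     7     8     9    10
          1     1     1     1     1     1     1     1     1     1     1     1
          5     1     1     1     1     1     2     2     2     2     2     3
          6     1     1     1     1     1     2     3     3     3     3     4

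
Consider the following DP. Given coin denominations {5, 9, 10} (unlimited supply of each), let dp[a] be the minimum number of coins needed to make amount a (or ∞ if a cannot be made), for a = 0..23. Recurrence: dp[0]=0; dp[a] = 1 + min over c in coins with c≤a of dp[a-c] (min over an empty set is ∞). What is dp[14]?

 a  0  1  2  3  4  5  6  7  8  9 10 11 12 13 14 15 16 17 18 19 20 21 22 23
dp  0  -  -  -  -  1  -  -  -  1  1  -  -  -  2  2  -  -  2  2  2  -  -  3
(- denotes ∞ / unreachable)

2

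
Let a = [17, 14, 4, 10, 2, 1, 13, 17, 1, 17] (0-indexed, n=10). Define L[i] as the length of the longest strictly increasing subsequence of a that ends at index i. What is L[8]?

1

   i    0    1    2    3    4    5    6    7    8    9
a[i]   17   14    4   10    2    1   13   17    1   17
L[i]    1    1    1    2    1    1    3    4    1    4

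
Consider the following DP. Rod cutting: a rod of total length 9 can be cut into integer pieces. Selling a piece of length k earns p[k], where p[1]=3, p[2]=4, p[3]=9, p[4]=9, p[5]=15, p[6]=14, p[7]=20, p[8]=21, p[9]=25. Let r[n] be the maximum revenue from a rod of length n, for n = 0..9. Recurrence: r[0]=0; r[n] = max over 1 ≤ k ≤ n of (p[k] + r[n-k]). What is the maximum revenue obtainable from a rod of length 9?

27

   n    0    1    2    3    4    5    6    7    8    9
r[n]    0    3    6    9   12   15   18   21   24   27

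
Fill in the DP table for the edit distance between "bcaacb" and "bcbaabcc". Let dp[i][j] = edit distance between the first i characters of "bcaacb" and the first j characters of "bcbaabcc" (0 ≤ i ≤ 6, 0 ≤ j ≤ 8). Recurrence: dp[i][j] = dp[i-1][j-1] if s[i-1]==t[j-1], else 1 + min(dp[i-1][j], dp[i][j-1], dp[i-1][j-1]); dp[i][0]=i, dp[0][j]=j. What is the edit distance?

   ''  b  c  b  a  a  b  c  c
''  0  1  2  3  4  5  6  7  8
 b  1  0  1  2  3  4  5  6  7
 c  2  1  0  1  2  3  4  5  6
 a  3  2  1  1  1  2  3  4  5
 a  4  3  2  2  1  1  2  3  4
 c  5  4  3  3  2  2  2  2  3
 b  6  5  4  3  3  3  2  3  3

3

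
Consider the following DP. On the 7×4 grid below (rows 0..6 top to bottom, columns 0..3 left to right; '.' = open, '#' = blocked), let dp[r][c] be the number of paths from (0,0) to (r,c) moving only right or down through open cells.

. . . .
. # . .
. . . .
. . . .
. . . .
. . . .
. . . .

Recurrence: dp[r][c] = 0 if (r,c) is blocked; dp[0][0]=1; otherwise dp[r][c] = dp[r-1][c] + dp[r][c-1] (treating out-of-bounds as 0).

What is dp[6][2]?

16

r\c   0   1   2   3
  0   1   1   1   1
  1   1   0   1   2
  2   1   1   2   4
  3   1   2   4   8
  4   1   3   7  15
  5   1   4  11  26
  6   1   5  16  42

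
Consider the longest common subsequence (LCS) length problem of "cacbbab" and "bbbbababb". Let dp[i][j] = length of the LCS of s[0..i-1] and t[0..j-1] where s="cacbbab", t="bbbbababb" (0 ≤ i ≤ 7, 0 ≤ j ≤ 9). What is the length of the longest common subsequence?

   ''  b  b  b  b  a  b  a  b  b
''  0  0  0  0  0  0  0  0  0  0
 c  0  0  0  0  0  0  0  0  0  0
 a  0  0  0  0  0  1  1  1  1  1
 c  0  0  0  0  0  1  1  1  1  1
 b  0  1  1  1  1  1  2  2  2  2
 b  0  1  2  2  2  2  2  2  3  3
 a  0  1  2  2  2  3  3  3  3  3
 b  0  1  2  3  3  3  4  4  4  4

4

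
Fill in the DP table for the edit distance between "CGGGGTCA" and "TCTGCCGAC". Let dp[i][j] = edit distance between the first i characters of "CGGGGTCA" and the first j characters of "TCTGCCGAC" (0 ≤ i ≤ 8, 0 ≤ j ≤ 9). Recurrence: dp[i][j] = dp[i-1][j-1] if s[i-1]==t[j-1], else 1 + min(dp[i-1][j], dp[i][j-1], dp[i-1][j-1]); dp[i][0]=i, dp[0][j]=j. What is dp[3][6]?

   ''  T  C  T  G  C  C  G  A  C
''  0  1  2  3  4  5  6  7  8  9
 C  1  1  1  2  3  4  5  6  7  8
 G  2  2  2  2  2  3  4  5  6  7
 G  3  3  3  3  2  3  4  4  5  6
 G  4  4  4  4  3  3  4  4  5  6
 G  5  5  5  5  4  4  4  4  5  6
 T  6  5  6  5  5  5  5  5  5  6
 C  7  6  5  6  6  5  5  6  6  5
 A  8  7  6  6  7  6  6  6  6  6

4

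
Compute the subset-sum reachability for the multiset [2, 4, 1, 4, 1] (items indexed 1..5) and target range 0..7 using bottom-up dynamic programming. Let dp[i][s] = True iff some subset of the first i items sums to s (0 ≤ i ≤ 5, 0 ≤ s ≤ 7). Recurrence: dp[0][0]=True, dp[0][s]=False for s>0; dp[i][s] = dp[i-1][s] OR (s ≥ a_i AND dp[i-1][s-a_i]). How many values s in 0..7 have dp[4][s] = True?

8

i\s   0   1   2   3   4   5   6   7
  0   T   F   F   F   F   F   F   F
  1   T   F   T   F   F   F   F   F
  2   T   F   T   F   T   F   T   F
  3   T   T   T   T   T   T   T   T
  4   T   T   T   T   T   T   T   T
  5   T   T   T   T   T   T   T   T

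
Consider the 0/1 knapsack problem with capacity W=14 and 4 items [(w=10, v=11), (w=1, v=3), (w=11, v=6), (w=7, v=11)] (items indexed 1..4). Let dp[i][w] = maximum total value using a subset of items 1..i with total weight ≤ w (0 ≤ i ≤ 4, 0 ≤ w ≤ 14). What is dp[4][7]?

i\w   0   1   2   3   4   5   6   7   8   9  10  11  12  13  14
  0   0   0   0   0   0   0   0   0   0   0   0   0   0   0   0
  1   0   0   0   0   0   0   0   0   0   0  11  11  11  11  11
  2   0   3   3   3   3   3   3   3   3   3  11  14  14  14  14
  3   0   3   3   3   3   3   3   3   3   3  11  14  14  14  14
  4   0   3   3   3   3   3   3  11  14  14  14  14  14  14  14

11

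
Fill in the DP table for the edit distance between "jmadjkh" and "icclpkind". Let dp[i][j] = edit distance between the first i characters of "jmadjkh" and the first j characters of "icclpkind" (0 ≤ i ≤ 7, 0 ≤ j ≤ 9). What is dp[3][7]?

7

   ''  i  c  c  l  p  k  i  n  d
''  0  1  2  3  4  5  6  7  8  9
 j  1  1  2  3  4  5  6  7  8  9
 m  2  2  2  3  4  5  6  7  8  9
 a  3  3  3  3  4  5  6  7  8  9
 d  4  4  4  4  4  5  6  7  8  8
 j  5  5  5  5  5  5  6  7  8  9
 k  6  6  6  6  6  6  5  6  7  8
 h  7  7  7  7  7  7  6  6  7  8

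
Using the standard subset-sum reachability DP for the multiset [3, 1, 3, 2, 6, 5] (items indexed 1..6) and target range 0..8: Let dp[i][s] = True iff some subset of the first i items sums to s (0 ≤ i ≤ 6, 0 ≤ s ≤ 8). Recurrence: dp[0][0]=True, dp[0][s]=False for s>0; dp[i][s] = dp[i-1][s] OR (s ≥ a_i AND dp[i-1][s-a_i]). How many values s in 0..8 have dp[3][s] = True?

6

i\s   0   1   2   3   4   5   6   7   8
  0   T   F   F   F   F   F   F   F   F
  1   T   F   F   T   F   F   F   F   F
  2   T   T   F   T   T   F   F   F   F
  3   T   T   F   T   T   F   T   T   F
  4   T   T   T   T   T   T   T   T   T
  5   T   T   T   T   T   T   T   T   T
  6   T   T   T   T   T   T   T   T   T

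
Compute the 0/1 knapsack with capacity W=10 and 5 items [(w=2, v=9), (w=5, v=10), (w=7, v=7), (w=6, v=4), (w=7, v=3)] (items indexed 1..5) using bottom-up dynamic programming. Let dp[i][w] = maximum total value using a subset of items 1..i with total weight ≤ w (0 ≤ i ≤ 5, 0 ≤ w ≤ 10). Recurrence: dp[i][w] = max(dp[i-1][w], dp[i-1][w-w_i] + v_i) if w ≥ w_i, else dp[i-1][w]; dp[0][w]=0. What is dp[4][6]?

i\w   0   1   2   3   4   5   6   7   8   9  10
  0   0   0   0   0   0   0   0   0   0   0   0
  1   0   0   9   9   9   9   9   9   9   9   9
  2   0   0   9   9   9  10  10  19  19  19  19
  3   0   0   9   9   9  10  10  19  19  19  19
  4   0   0   9   9   9  10  10  19  19  19  19
  5   0   0   9   9   9  10  10  19  19  19  19

10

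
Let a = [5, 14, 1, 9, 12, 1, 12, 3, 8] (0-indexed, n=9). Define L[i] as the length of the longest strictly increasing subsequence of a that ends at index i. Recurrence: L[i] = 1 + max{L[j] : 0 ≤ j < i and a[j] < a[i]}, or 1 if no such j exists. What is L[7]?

2

   i    0    1    2    3    4    5    6    7    8
a[i]    5   14    1    9   12    1   12    3    8
L[i]    1    2    1    2    3    1    3    2    3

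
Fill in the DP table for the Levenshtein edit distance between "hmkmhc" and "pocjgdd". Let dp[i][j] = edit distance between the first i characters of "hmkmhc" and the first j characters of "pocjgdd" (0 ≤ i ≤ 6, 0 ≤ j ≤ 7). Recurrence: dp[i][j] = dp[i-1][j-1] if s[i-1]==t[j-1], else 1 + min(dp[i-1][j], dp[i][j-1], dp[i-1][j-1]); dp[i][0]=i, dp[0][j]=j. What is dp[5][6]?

   ''  p  o  c  j  g  d  d
''  0  1  2  3  4  5  6  7
 h  1  1  2  3  4  5  6  7
 m  2  2  2  3  4  5  6  7
 k  3  3  3  3  4  5  6  7
 m  4  4  4  4  4  5  6  7
 h  5  5  5  5  5  5  6  7
 c  6  6  6  5  6  6  6  7

6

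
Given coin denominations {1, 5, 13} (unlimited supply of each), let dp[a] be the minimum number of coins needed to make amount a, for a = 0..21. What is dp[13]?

 a  0  1  2  3  4  5  6  7  8  9 10 11 12 13 14 15 16 17 18 19 20 21
dp  0  1  2  3  4  1  2  3  4  5  2  3  4  1  2  3  4  5  2  3  4  5

1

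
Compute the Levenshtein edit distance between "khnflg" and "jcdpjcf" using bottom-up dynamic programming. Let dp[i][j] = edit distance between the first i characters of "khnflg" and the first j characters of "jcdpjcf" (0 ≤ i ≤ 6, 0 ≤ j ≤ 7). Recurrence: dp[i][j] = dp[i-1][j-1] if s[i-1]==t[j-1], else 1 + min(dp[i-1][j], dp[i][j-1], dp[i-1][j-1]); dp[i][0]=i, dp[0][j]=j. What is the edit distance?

7

   ''  j  c  d  p  j  c  f
''  0  1  2  3  4  5  6  7
 k  1  1  2  3  4  5  6  7
 h  2  2  2  3  4  5  6  7
 n  3  3  3  3  4  5  6  7
 f  4  4  4  4  4  5  6  6
 l  5  5  5  5  5  5  6  7
 g  6  6  6  6  6  6  6  7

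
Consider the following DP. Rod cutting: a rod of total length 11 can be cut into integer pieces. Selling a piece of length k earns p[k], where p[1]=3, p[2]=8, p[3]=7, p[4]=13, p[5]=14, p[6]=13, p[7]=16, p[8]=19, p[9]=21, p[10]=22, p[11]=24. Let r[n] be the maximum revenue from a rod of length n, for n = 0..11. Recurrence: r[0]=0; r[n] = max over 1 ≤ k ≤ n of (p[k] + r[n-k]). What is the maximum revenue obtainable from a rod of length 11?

   n    0    1    2    3    4    5    6    7    8    9   10   11
r[n]    0    3    8   11   16   19   24   27   32   35   40   43

43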